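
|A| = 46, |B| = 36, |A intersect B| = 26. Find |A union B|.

|A union B| = |A| + |B| - |A intersect B| = 46 + 36 - 26.

Final answer: 56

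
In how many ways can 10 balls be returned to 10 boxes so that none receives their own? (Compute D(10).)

Derangements satisfy D(n) = (n-1)(D(n-1) + D(n-2)), starting from D(0)=1, D(1)=0.
D(2) = 1 x (0 + 1) = 1
D(3) = 2 x (1 + 0) = 2
D(4) = 3 x (2 + 1) = 9
D(5) = 4 x (9 + 2) = 44
D(6) = 5 x (44 + 9) = 265
D(7) = 6 x (265 + 44) = 1854
D(8) = 7 x (1854 + 265) = 14833
D(9) = 8 x (14833 + 1854) = 133496
D(10) = 9 x (D(9) + D(8)) = 9 x (133496 + 14833)

Final answer: D(10) = 1334961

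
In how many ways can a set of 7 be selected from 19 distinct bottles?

C(19,7) = 19!/(7! x (19-7)!).

Final answer: C(19,7) = 50388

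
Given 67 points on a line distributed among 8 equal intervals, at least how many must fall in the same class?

By pigeonhole with 67 objects and 8 categories: ceiling(67/8).

Final answer: 9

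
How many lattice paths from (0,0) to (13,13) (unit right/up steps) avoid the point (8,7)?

Total paths to (13,13): C(26,13) = 10400600.
Paths through (8,7): C(15,7) x C(11,6) = 2972970.
Avoiding (8,7): 10400600 - 2972970.

Final answer: 7427630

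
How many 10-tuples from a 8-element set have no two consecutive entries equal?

First character: 8 choices. Each subsequent: 7 choices (must differ from the previous one).
Total: 8 x 7^9.

Final answer: 8 x 7^{9} = 322828856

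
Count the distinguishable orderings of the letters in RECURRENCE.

Letters (C:2, E:3, N:1, R:3, U:1). Total letters: 10.
Permutations = 10!/(3! x 3! x 2!).

Final answer: 50400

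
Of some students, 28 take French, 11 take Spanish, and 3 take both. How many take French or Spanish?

|A union B| = |A| + |B| - |A intersect B| = 28 + 11 - 3.

Final answer: 36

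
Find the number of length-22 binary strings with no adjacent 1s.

Classify by the final bit: ...0 gives a(n-1) strings, ...01 gives a(n-2) strings. Thus a(n) = a(n-1) + a(n-2) with a(1)=2, a(2)=3.
Computing successive values: a(1)=2, a(2)=3, a(3)=5, a(4)=8, a(5)=13, a(6)=21, a(7)=34, a(8)=55, a(9)=89, a(10)=144, a(11)=233, a(12)=377, a(13)=610, a(14)=987, a(15)=1597, a(16)=2584, a(17)=4181, a(18)=6765, a(19)=10946, a(20)=17711, a(21)=28657, a(22)=46368.

Final answer: 46368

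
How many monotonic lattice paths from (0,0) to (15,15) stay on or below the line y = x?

Total monotonic paths to (15,15): C(30,15) = 155117520.
Reflecting each bad path at its first crossing gives a bijection with paths to (14,16): C(30,16) = 145422675.
Valid Dyck paths: 155117520 - 145422675.
(These counts are the Catalan numbers.)

Final answer: C_{15} = 9694845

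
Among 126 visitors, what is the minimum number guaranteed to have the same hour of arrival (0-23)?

There are 24 possible values for hour of arrival (0-23). With 126 visitors and 24 categories, by pigeonhole: ceiling(126/24).

Final answer: 6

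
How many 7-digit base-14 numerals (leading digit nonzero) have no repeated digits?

First digit: 13 (nonzero). Second: 13 (not first). Third: 12, etc.
Total: 13 x 13 x 12 x 11 x 10 x 9 x 8.

Final answer: 16061760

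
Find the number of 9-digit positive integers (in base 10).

The leading digit cannot be 0 (9 options); the other 8 digits can be anything (10 options each).
Total: 9 x 10^8.

Final answer: 900000000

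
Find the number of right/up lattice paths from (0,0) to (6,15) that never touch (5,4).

Total paths to (6,15): C(21,15) = 54264.
Paths through (5,4): C(9,4) x C(12,11) = 1512.
Avoiding (5,4): 54264 - 1512.

Final answer: 52752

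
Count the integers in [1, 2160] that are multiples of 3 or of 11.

Multiples of 3: 720. Multiples of 11: 196. Of both (lcm=33): 65.
By inclusion-exclusion: 720 + 196 - 65.

Final answer: 851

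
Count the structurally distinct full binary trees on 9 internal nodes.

This is a standard Catalan-number count: the answer is C_n. Here n = 9.
C_n = (2n)!/(n!(n+1)!), so C_{9} = 18!/(9! x 10!) = C(18,9)/10 = 48620/10.

Final answer: C_{9} = 4862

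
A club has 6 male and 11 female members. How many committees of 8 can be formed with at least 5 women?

Sum over valid woman counts:
C(11,5)C(6,3) = 9240
C(11,6)C(6,2) = 6930
C(11,7)C(6,1) = 1980
C(11,8)C(6,0) = 165
Total: 9240 + 6930 + 1980 + 165.

Final answer: 18315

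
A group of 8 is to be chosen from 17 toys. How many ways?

C(17,8) = 17!/(8! x 9!).

Final answer: \binom{17}{8} = 24310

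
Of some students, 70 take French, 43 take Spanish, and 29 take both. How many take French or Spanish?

|A union B| = |A| + |B| - |A intersect B| = 70 + 43 - 29.

Final answer: 84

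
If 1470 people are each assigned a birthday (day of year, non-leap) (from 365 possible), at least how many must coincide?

There are 365 possible values for birthday (day of year, non-leap). With 1470 people and 365 categories, by pigeonhole: ceiling(1470/365).

Final answer: 5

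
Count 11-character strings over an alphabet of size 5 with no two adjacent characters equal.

First character: 5 choices. Each subsequent: 4 choices (must differ from the previous one).
Total: 5 x 4^10.

Final answer: 5 x 4^{10} = 5242880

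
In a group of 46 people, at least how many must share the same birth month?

There are 12 possible values for birth month. With 46 people and 12 categories, by pigeonhole: ceiling(46/12).

Final answer: 4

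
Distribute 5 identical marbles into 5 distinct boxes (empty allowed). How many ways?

Stars and bars: C(n+k-1, k-1) = C(9,4).

Final answer: C(9,4) = 126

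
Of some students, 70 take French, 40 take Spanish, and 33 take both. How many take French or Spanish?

|A union B| = |A| + |B| - |A intersect B| = 70 + 40 - 33.

Final answer: 77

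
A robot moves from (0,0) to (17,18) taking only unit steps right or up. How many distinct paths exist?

Each path has 17 right steps and 18 up steps in some order (35 steps total).
Choose which 18 of the 35 steps are up: C(35,18).

Final answer: C(35,18) = 4537567650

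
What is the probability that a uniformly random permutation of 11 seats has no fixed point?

Derangements satisfy D(n) = (n-1)(D(n-1) + D(n-2)), starting from D(0)=1, D(1)=0.
Building up: D(2)=1, D(3)=2, D(4)=9, D(5)=44, D(6)=265, D(7)=1854, D(8)=14833, D(9)=133496, D(10)=1334961, D(11)=14684570.
Total arrangements: 11! = 39916800.
Probability = D(11)/11! = 1468457/3991680.

Final answer: D(11)/11! = 14684570/39916800 = 0.367879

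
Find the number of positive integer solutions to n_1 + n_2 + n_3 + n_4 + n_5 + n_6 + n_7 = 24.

Substitute n'_i = n_i - 1 (so n'_i >= 0). Then sum n'_i = 24 - 7 = 17.
Stars and bars: C(17+7-1, 7-1) = C(23,6).

Final answer: C(23,6) = 100947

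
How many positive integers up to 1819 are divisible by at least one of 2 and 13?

Multiples of 2: 909. Multiples of 13: 139. Of both (lcm=26): 69.
By inclusion-exclusion: 909 + 139 - 69.

Final answer: 979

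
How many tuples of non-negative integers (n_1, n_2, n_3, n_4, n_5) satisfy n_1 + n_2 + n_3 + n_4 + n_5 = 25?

Stars and bars with 25 stars and 4 bars:
C(25+5-1, 5-1) = C(29,4).

Final answer: C(29,4) = 23751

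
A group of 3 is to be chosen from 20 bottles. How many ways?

C(20,3) = 20!/(3! x 17!).

Final answer: \binom{20}{3} = 1140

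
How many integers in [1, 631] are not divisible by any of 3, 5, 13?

|div by 3|=210, |div by 5|=126, |div by 13|=48.
|div by 3&5|=42, |div by 3&13|=16, |div by 5&13|=9, |div by all|=3.
By inclusion-exclusion, divisible by at least one: 210+126+48-42-16-9+3 = 320.
Not divisible by any: 631 - 320.

Final answer: 311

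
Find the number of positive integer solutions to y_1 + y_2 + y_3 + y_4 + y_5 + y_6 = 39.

Substitute y'_i = y_i - 1 (so y'_i >= 0). Then sum y'_i = 39 - 6 = 33.
Stars and bars: C(33+6-1, 6-1) = C(38,5).

Final answer: C(38,5) = 501942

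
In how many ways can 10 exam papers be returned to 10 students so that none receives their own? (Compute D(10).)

D(n) = (n-1)(D(n-1) + D(n-2)), D(0)=1, D(1)=0.
D(2) = 1 x (0 + 1) = 1
D(3) = 2 x (1 + 0) = 2
D(4) = 3 x (2 + 1) = 9
D(5) = 4 x (9 + 2) = 44
D(6) = 5 x (44 + 9) = 265
D(7) = 6 x (265 + 44) = 1854
D(8) = 7 x (1854 + 265) = 14833
D(9) = 8 x (14833 + 1854) = 133496
D(10) = 9 x (D(9) + D(8)) = 9 x (133496 + 14833)

Final answer: D(10) = 1334961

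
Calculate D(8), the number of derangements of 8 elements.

D(n) = (n-1)(D(n-1) + D(n-2)), D(0)=1, D(1)=0.
Building up: D(2)=1, D(3)=2, D(4)=9, D(5)=44, D(6)=265, D(7)=1854.
D(8) = 7 x (D(7) + D(6)) = 7 x (1854 + 265).

Final answer: D(8) = 14833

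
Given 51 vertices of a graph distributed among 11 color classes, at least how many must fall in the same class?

By pigeonhole with 51 objects and 11 categories: ceiling(51/11).

Final answer: 5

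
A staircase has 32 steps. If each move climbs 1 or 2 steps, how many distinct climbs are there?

Let f(n) count the ways. The last step is size 1 or 2, so f(n) = f(n-1) + f(n-2) with f(1)=1, f(2)=2.
Building up term by term: f(1)=1, f(2)=2, f(3)=3, f(4)=5, f(5)=8, f(6)=13, f(7)=21, f(8)=34, f(9)=55, f(10)=89, f(11)=144, f(12)=233, f(13)=377, f(14)=610, f(15)=987, f(16)=1597, f(17)=2584, f(18)=4181, f(19)=6765, f(20)=10946, f(21)=17711, f(22)=28657, f(23)=46368, f(24)=75025, f(25)=121393, f(26)=196418, f(27)=317811, f(28)=514229, f(29)=832040, f(30)=1346269, f(31)=2178309, f(32)=3524578.

Final answer: 3524578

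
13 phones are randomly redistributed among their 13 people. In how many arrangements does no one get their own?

Derangements satisfy D(n) = (n-1)(D(n-1) + D(n-2)), starting from D(0)=1, D(1)=0.
D(2) = 1 x (0 + 1) = 1
D(3) = 2 x (1 + 0) = 2
D(4) = 3 x (2 + 1) = 9
D(5) = 4 x (9 + 2) = 44
D(6) = 5 x (44 + 9) = 265
D(7) = 6 x (265 + 44) = 1854
D(8) = 7 x (1854 + 265) = 14833
D(9) = 8 x (14833 + 1854) = 133496
D(10) = 9 x (133496 + 14833) = 1334961
D(11) = 10 x (1334961 + 133496) = 14684570
D(12) = 11 x (14684570 + 1334961) = 176214841
D(13) = 12 x (D(12) + D(11)) = 12 x (176214841 + 14684570)

Final answer: D(13) = 2290792932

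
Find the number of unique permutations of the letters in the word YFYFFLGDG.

Letters (D:1, F:3, G:2, L:1, Y:2). Total letters: 9.
Permutations = 9!/(3! x 2! x 2!).

Final answer: 15120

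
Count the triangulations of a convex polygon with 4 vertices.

This is a standard Catalan-number count: the answer is C_n. Here n = 4 - 2 = 2.
Using C_0 = 1 and C_(k+1) = C_k x 2(2k+1)/(k+2), build up term by term: C_1=1, C_2=2.

Final answer: C_{2} = 2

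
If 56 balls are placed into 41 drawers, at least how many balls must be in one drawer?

By the pigeonhole principle: ceiling(56/41).

Final answer: 2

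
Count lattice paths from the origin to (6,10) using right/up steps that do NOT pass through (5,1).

Total paths to (6,10): C(16,10) = 8008.
Paths through (5,1): C(6,1) x C(10,9) = 60.
Avoiding (5,1): 8008 - 60.

Final answer: 7948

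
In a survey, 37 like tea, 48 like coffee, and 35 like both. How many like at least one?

|A union B| = |A| + |B| - |A intersect B| = 37 + 48 - 35.

Final answer: 50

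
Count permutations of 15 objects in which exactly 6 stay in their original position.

Choose which 6 elements are fixed: C(15,6) = 5005.
Derange the remaining 9 using D(j) = (j-1)(D(j-1) + D(j-2)), D(0)=1, D(1)=0: D(2)=1, D(3)=2, D(4)=9, D(5)=44, D(6)=265, D(7)=1854, D(8)=14833, D(9)=133496.
Total: 5005 x 133496.

Final answer: C(15,6) D(9) = 668147480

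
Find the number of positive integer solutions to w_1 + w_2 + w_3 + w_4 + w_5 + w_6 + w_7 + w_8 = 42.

Substitute w'_i = w_i - 1 (so w'_i >= 0). Then sum w'_i = 42 - 8 = 34.
Stars and bars: C(34+8-1, 8-1) = C(41,7).

Final answer: C(41,7) = 22481940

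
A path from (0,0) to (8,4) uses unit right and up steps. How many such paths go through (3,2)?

Paths (0,0)->(3,2): C(5,2) = 10.
Paths (3,2)->(8,4): C(7,2) = 21.
By multiplication principle: 10 x 21.

Final answer: 210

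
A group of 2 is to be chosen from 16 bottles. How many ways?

C(16,2) = 16!/(2! x (16-2)!).

Final answer: C(16,2) = 120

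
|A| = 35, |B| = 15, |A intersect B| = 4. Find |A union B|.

|A union B| = |A| + |B| - |A intersect B| = 35 + 15 - 4.

Final answer: 46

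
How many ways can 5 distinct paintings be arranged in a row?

The number of ways to arrange 5 distinct objects is 5!.

Final answer: 5! = 120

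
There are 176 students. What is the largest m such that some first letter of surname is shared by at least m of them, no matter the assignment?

There are 26 possible values for first letter of surname. With 176 students and 26 categories, by pigeonhole: ceiling(176/26).

Final answer: 7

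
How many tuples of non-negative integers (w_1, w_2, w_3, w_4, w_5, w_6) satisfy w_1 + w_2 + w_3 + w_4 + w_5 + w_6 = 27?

Stars and bars with 27 stars and 5 bars:
C(27+6-1, 6-1) = C(32,5).

Final answer: C(32,5) = 201376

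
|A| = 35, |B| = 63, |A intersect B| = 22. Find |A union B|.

|A union B| = |A| + |B| - |A intersect B| = 35 + 63 - 22.

Final answer: 76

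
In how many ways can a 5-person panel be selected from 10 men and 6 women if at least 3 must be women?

Sum over valid woman counts:
C(6,3)C(10,2) = 900
C(6,4)C(10,1) = 150
C(6,5)C(10,0) = 6
Total: 900 + 150 + 6.

Final answer: 1056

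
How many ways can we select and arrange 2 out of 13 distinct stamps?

P(13,2) = 13!/(13-2)! = 13!/11!.

Final answer: P(13,2) = 156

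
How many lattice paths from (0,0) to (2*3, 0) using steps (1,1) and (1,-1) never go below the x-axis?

Total monotonic paths to (3,3): C(6,3) = 20.
A path is bad iff it touches y = x + 1; reflecting its initial segment maps bad paths bijectively onto all paths to (2,4), of which there are C(6,4) = 15.
Valid Dyck paths: 20 - 15.
(These counts are the Catalan numbers.)

Final answer: C_{3} = 5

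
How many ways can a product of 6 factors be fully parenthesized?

The structures are counted by the Catalan number C_n. Here n = 6 - 1 = 5.
C_n = C(2n,n) - C(2n,n+1), so C_{5} = C(10,5) - C(10,6) = 252 - 210.

Final answer: C_{5} = 42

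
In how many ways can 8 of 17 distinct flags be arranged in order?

P(17,8) = 17!/(17-8)! = 17!/9!.

Final answer: P(17,8) = 980179200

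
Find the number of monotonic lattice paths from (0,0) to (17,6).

Each path has 17 right steps and 6 up steps in some order (23 steps total).
Choose which 6 of the 23 steps are up: C(23,6).

Final answer: C(23,6) = 100947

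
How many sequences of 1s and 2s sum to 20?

Let f(n) be the number of climbs. Removing the last move (1 or 2 steps) gives f(n) = f(n-1) + f(n-2); base cases f(1)=1, f(2)=2.
Iterating the recurrence: f(1)=1, f(2)=2, f(3)=3, f(4)=5, f(5)=8, f(6)=13, f(7)=21, f(8)=34, f(9)=55, f(10)=89, f(11)=144, f(12)=233, f(13)=377, f(14)=610, f(15)=987, f(16)=1597, f(17)=2584, f(18)=4181, f(19)=6765, f(20)=10946.

Final answer: 10946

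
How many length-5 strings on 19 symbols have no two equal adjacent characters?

Let g(n) count such strings. g(1) = 19, and each valid string of length n-1 extends in 18 ways (any symbol but the last), so g(n) = 18 g(n-1).
Total: g(5) = 19 x 18^4.

Final answer: 19 x 18^{4} = 1994544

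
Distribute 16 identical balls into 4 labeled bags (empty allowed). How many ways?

Stars and bars: C(n+k-1, k-1) = C(19,3).

Final answer: C(19,3) = 969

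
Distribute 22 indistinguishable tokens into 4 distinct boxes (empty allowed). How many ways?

Stars and bars: C(n+k-1, k-1) = C(25,3).

Final answer: C(25,3) = 2300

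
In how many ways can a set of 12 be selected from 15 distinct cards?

C(15,12) = 15!/(12! x 3!).

Final answer: \binom{15}{12} = 455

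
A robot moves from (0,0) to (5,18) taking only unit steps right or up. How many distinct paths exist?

Each path has 5 right steps and 18 up steps in some order (23 steps total).
Choose which 18 of the 23 steps are up: C(23,18).

Final answer: C(23,18) = 33649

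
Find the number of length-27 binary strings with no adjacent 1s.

A valid string ends in 0 (append to any length-(n-1) valid string) or in 01 (append to any length-(n-2) valid string), so a(n) = a(n-1) + a(n-2) with a(1)=2, a(2)=3.
Iterating the recurrence: a(1)=2, a(2)=3, a(3)=5, a(4)=8, a(5)=13, a(6)=21, a(7)=34, a(8)=55, a(9)=89, a(10)=144, a(11)=233, a(12)=377, a(13)=610, a(14)=987, a(15)=1597, a(16)=2584, a(17)=4181, a(18)=6765, a(19)=10946, a(20)=17711, a(21)=28657, a(22)=46368, a(23)=75025, a(24)=121393, a(25)=196418, a(26)=317811, a(27)=514229.

Final answer: 514229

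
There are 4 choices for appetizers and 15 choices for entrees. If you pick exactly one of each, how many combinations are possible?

By the multiplication principle: 4 x 15.

Final answer: 60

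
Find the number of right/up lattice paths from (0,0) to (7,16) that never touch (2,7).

Total paths to (7,16): C(23,16) = 245157.
Paths through (2,7): C(9,7) x C(14,9) = 72072.
Avoiding (2,7): 245157 - 72072.

Final answer: 173085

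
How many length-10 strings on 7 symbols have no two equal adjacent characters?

Let g(n) count such strings. g(1) = 7, and each valid string of length n-1 extends in 6 ways (any symbol but the last), so g(n) = 6 g(n-1).
Total: g(10) = 7 x 6^9.

Final answer: 7 x 6^{9} = 70543872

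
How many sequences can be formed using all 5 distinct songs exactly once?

The number of ways to arrange 5 distinct objects is 5!.

Final answer: 5! = 120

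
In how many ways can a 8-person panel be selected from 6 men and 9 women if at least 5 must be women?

Sum over valid woman counts:
C(9,5)C(6,3) = 2520
C(9,6)C(6,2) = 1260
C(9,7)C(6,1) = 216
C(9,8)C(6,0) = 9
Total: 2520 + 1260 + 216 + 9.

Final answer: 4005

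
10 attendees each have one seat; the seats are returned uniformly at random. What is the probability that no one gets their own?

Derangements satisfy D(n) = (n-1)(D(n-1) + D(n-2)), starting from D(0)=1, D(1)=0.
Building up: D(2)=1, D(3)=2, D(4)=9, D(5)=44, D(6)=265, D(7)=1854, D(8)=14833, D(9)=133496, D(10)=1334961.
Total arrangements: 10! = 3628800.
Probability = D(10)/10! = 16481/44800.

Final answer: D(10)/10! = 1334961/3628800 = 0.367879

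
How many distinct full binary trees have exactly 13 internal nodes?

This is counted by the nth Catalan number C_n. Here n = 13.
C_n = C(2n,n)/(n+1), so C_{13} = C(26,13)/14 = 10400600/14.

Final answer: C_{13} = 742900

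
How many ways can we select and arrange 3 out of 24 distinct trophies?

P(24,3) = 24!/(24-3)! = 24!/21!.

Final answer: P(24,3) = 12144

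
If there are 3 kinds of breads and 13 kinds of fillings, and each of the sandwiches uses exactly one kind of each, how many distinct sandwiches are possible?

By the multiplication principle: 3 x 13.

Final answer: 39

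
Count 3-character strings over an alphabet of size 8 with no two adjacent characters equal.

First character: 8 choices. Each subsequent: 7 choices (must differ from the previous one).
Total: 8 x 7^2.

Final answer: 8 x 7^{2} = 392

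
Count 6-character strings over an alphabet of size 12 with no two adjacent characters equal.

Let g(n) count such strings. g(1) = 12, and each valid string of length n-1 extends in 11 ways (any symbol but the last), so g(n) = 11 g(n-1).
Total: g(6) = 12 x 11^5.

Final answer: 12 x 11^{5} = 1932612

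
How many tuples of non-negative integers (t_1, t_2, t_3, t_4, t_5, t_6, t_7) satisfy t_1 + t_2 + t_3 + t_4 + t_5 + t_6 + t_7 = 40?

Stars and bars with 40 stars and 6 bars:
C(40+7-1, 7-1) = C(46,6).

Final answer: C(46,6) = 9366819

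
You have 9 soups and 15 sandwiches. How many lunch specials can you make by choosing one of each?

By the multiplication principle: 9 x 15.

Final answer: 135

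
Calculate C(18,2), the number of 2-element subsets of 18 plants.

C(18,2) = 18!/(2! x (18-2)!).

Final answer: C(18,2) = 153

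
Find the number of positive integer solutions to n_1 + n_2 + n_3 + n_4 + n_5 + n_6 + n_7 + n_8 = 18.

Substitute n'_i = n_i - 1 (so n'_i >= 0). Then sum n'_i = 18 - 8 = 10.
Stars and bars: C(10+8-1, 8-1) = C(17,7).

Final answer: C(17,7) = 19448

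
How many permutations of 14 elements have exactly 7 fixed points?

Choose which 7 elements are fixed: C(14,7) = 3432.
Derange the remaining 7 using D(j) = (j-1)(D(j-1) + D(j-2)), D(0)=1, D(1)=0: D(2)=1, D(3)=2, D(4)=9, D(5)=44, D(6)=265, D(7)=1854.
Total: 3432 x 1854.

Final answer: C(14,7) D(7) = 6362928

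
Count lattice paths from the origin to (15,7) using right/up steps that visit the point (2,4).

Paths (0,0)->(2,4): C(6,4) = 15.
Paths (2,4)->(15,7): C(16,3) = 560.
By multiplication principle: 15 x 560.

Final answer: 8400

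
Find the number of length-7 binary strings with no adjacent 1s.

Let a(n) count valid strings. If the last bit is 0 the prefix is any valid string of length n-1; if it is 1 the string must end in 01 with a valid prefix of length n-2. So a(n) = a(n-1) + a(n-2), a(1)=2, a(2)=3.
Iterating the recurrence: a(1)=2, a(2)=3, a(3)=5, a(4)=8, a(5)=13, a(6)=21, a(7)=34.

Final answer: 34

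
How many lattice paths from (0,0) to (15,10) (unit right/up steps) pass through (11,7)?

Paths (0,0)->(11,7): C(18,7) = 31824.
Paths (11,7)->(15,10): C(7,3) = 35.
By multiplication principle: 31824 x 35.

Final answer: 1113840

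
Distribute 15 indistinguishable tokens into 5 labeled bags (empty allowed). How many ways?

Stars and bars: C(n+k-1, k-1) = C(19,4).

Final answer: C(19,4) = 3876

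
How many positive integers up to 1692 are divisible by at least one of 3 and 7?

Multiples of 3: 564. Multiples of 7: 241. Of both (lcm=21): 80.
By inclusion-exclusion: 564 + 241 - 80.

Final answer: 725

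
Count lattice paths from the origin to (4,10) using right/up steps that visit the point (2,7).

Paths (0,0)->(2,7): C(9,7) = 36.
Paths (2,7)->(4,10): C(5,3) = 10.
By multiplication principle: 36 x 10.

Final answer: 360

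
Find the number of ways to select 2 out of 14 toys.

C(14,2) = 14!/(2! x (14-2)!).

Final answer: C(14,2) = 91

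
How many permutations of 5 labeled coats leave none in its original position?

Derangements satisfy D(n) = (n-1)(D(n-1) + D(n-2)), starting from D(0)=1, D(1)=0.
D(2) = 1 x (0 + 1) = 1
D(3) = 2 x (1 + 0) = 2
D(4) = 3 x (2 + 1) = 9
D(5) = 4 x (D(4) + D(3)) = 4 x (9 + 2)

Final answer: D(5) = 44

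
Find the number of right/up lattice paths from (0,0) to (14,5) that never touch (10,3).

Total paths to (14,5): C(19,5) = 11628.
Paths through (10,3): C(13,3) x C(6,2) = 4290.
Avoiding (10,3): 11628 - 4290.

Final answer: 7338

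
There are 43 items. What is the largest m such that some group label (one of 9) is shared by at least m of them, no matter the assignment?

There are 9 possible values for group label (one of 9). With 43 items and 9 categories, by pigeonhole: ceiling(43/9).

Final answer: 5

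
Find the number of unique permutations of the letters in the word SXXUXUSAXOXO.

Letters (A:1, O:2, S:2, U:2, X:5). Total letters: 12.
Permutations = 12!/(5! x 2! x 2! x 2!).

Final answer: 498960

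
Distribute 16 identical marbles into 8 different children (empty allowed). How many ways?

Stars and bars: C(n+k-1, k-1) = C(23,7).

Final answer: C(23,7) = 245157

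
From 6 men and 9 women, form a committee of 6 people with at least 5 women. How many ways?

Sum over valid woman counts:
C(9,5)C(6,1) = 756
C(9,6)C(6,0) = 84
Total: 756 + 84.

Final answer: 840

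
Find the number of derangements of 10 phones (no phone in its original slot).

Derangements satisfy D(n) = (n-1)(D(n-1) + D(n-2)), starting from D(0)=1, D(1)=0.
D(2) = 1 x (0 + 1) = 1
D(3) = 2 x (1 + 0) = 2
D(4) = 3 x (2 + 1) = 9
D(5) = 4 x (9 + 2) = 44
D(6) = 5 x (44 + 9) = 265
D(7) = 6 x (265 + 44) = 1854
D(8) = 7 x (1854 + 265) = 14833
D(9) = 8 x (14833 + 1854) = 133496
D(10) = 9 x (D(9) + D(8)) = 9 x (133496 + 14833)

Final answer: D(10) = 1334961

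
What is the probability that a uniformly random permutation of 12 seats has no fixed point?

Use the recurrence D(n) = (n-1)(D(n-1) + D(n-2)) with D(0)=1, D(1)=0.
Building up: D(2)=1, D(3)=2, D(4)=9, D(5)=44, D(6)=265, D(7)=1854, D(8)=14833, D(9)=133496, D(10)=1334961, D(11)=14684570, D(12)=176214841.
Total arrangements: 12! = 479001600.
Probability = D(12)/12! = 16019531/43545600.

Final answer: D(12)/12! = 176214841/479001600 = 0.367879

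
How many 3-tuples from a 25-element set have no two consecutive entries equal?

Let g(n) count such strings. g(1) = 25, and each valid string of length n-1 extends in 24 ways (any symbol but the last), so g(n) = 24 g(n-1).
Total: g(3) = 25 x 24^2.

Final answer: 25 x 24^{2} = 14400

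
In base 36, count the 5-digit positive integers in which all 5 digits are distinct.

First digit: 35 (nonzero). Second: 35 (not first). Third: 34, etc.
Total: 35 x 35 x 34 x 33 x 32.

Final answer: 43982400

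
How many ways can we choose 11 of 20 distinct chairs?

C(20,11) = 20!/(11! x 9!).

Final answer: \binom{20}{11} = 167960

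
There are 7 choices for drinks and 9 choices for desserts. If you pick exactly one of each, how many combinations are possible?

By the multiplication principle: 7 x 9.

Final answer: 63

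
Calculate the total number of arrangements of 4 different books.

The number of ways to arrange 4 distinct objects is 4!.

Final answer: 4! = 24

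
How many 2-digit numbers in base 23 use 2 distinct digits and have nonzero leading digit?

The leading digit has 22 choices (anything but zero); the next has 22 (anything but the first), then 21, and so on, one fewer each time.
Total: 22 x 22.

Final answer: 484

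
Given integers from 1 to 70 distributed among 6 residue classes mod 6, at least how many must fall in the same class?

By pigeonhole with 70 objects and 6 categories: ceiling(70/6).

Final answer: 12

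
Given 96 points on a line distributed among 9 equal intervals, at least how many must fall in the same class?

By pigeonhole with 96 objects and 9 categories: ceiling(96/9).

Final answer: 11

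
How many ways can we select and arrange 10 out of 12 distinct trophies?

P(12,10) = 12!/(12-10)! = 12!/2!.

Final answer: P(12,10) = 239500800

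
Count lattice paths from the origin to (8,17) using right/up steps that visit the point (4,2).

Paths (0,0)->(4,2): C(6,2) = 15.
Paths (4,2)->(8,17): C(19,15) = 3876.
By multiplication principle: 15 x 3876.

Final answer: 58140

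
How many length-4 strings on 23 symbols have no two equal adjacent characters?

First character: 23 choices. Each subsequent: 22 choices (must differ from the previous one).
Total: 23 x 22^3.

Final answer: 23 x 22^{3} = 244904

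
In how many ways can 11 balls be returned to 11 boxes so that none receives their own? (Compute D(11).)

Use the recurrence D(n) = (n-1)(D(n-1) + D(n-2)) with D(0)=1, D(1)=0.
D(2) = 1 x (0 + 1) = 1
D(3) = 2 x (1 + 0) = 2
D(4) = 3 x (2 + 1) = 9
D(5) = 4 x (9 + 2) = 44
D(6) = 5 x (44 + 9) = 265
D(7) = 6 x (265 + 44) = 1854
D(8) = 7 x (1854 + 265) = 14833
D(9) = 8 x (14833 + 1854) = 133496
D(10) = 9 x (133496 + 14833) = 1334961
D(11) = 10 x (D(10) + D(9)) = 10 x (1334961 + 133496)

Final answer: D(11) = 14684570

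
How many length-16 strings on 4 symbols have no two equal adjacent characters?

First character: 4 choices. Each subsequent: 3 choices (must differ from the previous one).
Total: 4 x 3^15.

Final answer: 4 x 3^{15} = 57395628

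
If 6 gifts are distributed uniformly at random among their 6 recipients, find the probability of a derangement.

Use the recurrence D(n) = (n-1)(D(n-1) + D(n-2)) with D(0)=1, D(1)=0.
Building up: D(2)=1, D(3)=2, D(4)=9, D(5)=44, D(6)=265.
Total arrangements: 6! = 720.
Probability = D(6)/6! = 53/144.

Final answer: D(6)/6! = 265/720 = 0.368056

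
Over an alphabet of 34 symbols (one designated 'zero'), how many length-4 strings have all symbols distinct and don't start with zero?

The leading digit has 33 choices (anything but zero); the next has 33 (anything but the first), then 32, and so on, one fewer each time.
Total: 33 x 33 x 32 x 31.

Final answer: 1080288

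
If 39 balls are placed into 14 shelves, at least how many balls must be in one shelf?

By the pigeonhole principle: ceiling(39/14).

Final answer: 3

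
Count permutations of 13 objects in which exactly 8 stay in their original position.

Choose which 8 elements are fixed: C(13,8) = 1287.
Derange the remaining 5 using D(j) = (j-1)(D(j-1) + D(j-2)), D(0)=1, D(1)=0: D(2)=1, D(3)=2, D(4)=9, D(5)=44.
Total: 1287 x 44.

Final answer: C(13,8) D(5) = 56628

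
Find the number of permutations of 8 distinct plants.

The number of ways to arrange 8 distinct objects is 8!.

Final answer: 8! = 40320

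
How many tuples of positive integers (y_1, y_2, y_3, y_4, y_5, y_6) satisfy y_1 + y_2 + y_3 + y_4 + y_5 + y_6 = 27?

Substitute y'_i = y_i - 1 (so y'_i >= 0). Then sum y'_i = 27 - 6 = 21.
Stars and bars: C(21+6-1, 6-1) = C(26,5).

Final answer: C(26,5) = 65780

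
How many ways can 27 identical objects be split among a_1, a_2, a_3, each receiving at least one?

Substitute a'_i = a_i - 1 (so a'_i >= 0). Then sum a'_i = 27 - 3 = 24.
Stars and bars: C(24+3-1, 3-1) = C(26,2).

Final answer: C(26,2) = 325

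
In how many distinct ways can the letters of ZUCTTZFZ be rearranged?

Letters (C:1, F:1, T:2, U:1, Z:3). Total letters: 8.
Permutations = 8!/(3! x 2!).

Final answer: 3360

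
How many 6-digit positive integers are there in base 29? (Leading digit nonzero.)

In base 29, the leading digit has 28 choices (1..28); each of the remaining 5 digits has 29 choices.
Total: 28 x 29^5.

Final answer: 574312172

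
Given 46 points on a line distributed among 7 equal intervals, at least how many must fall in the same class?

By pigeonhole with 46 objects and 7 categories: ceiling(46/7).

Final answer: 7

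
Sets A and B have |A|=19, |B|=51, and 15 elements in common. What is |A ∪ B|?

|A union B| = |A| + |B| - |A intersect B| = 19 + 51 - 15.

Final answer: 55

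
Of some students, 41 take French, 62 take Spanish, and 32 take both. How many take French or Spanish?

|A union B| = |A| + |B| - |A intersect B| = 41 + 62 - 32.

Final answer: 71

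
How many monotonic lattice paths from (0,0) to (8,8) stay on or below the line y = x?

Total monotonic paths to (8,8): C(16,8) = 12870.
Reflecting each bad path at its first crossing gives a bijection with paths to (7,9): C(16,9) = 11440.
Valid Dyck paths: 12870 - 11440.
(These counts are the Catalan numbers.)

Final answer: C_{8} = 1430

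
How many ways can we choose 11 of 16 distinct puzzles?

C(16,11) = 16!/(11! x 5!).

Final answer: \binom{16}{11} = 4368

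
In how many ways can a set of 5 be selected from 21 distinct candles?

C(21,5) = 21!/(5! x 16!).

Final answer: \binom{21}{5} = 20349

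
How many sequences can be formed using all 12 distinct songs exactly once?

The number of ways to arrange 12 distinct objects is 12!.

Final answer: 12! = 479001600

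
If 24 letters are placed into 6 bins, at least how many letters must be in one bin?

By the pigeonhole principle: ceiling(24/6).

Final answer: 4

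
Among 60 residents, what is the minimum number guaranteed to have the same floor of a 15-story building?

There are 15 possible values for floor of a 15-story building. With 60 residents and 15 categories, by pigeonhole: ceiling(60/15).

Final answer: 4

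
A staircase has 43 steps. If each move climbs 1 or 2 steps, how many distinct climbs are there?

Let f(n) be the number of climbs. Removing the last move (1 or 2 steps) gives f(n) = f(n-1) + f(n-2); base cases f(1)=1, f(2)=2.
Computing successive values: f(1)=1, f(2)=2, f(3)=3, f(4)=5, f(5)=8, f(6)=13, f(7)=21, f(8)=34, f(9)=55, f(10)=89, f(11)=144, f(12)=233, f(13)=377, f(14)=610, f(15)=987, f(16)=1597, f(17)=2584, f(18)=4181, f(19)=6765, f(20)=10946, f(21)=17711, f(22)=28657, f(23)=46368, f(24)=75025, f(25)=121393, f(26)=196418, f(27)=317811, f(28)=514229, f(29)=832040, f(30)=1346269, f(31)=2178309, f(32)=3524578, f(33)=5702887, f(34)=9227465, f(35)=14930352, f(36)=24157817, f(37)=39088169, f(38)=63245986, f(39)=102334155, f(40)=165580141, f(41)=267914296, f(42)=433494437, f(43)=701408733.

Final answer: 701408733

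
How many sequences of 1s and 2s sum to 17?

Let f(n) count the ways. The last step is size 1 or 2, so f(n) = f(n-1) + f(n-2) with f(1)=1, f(2)=2.
Building up term by term: f(1)=1, f(2)=2, f(3)=3, f(4)=5, f(5)=8, f(6)=13, f(7)=21, f(8)=34, f(9)=55, f(10)=89, f(11)=144, f(12)=233, f(13)=377, f(14)=610, f(15)=987, f(16)=1597, f(17)=2584.

Final answer: 2584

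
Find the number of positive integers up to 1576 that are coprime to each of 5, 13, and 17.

|div by 5|=315, |div by 13|=121, |div by 17|=92.
|div by 5&13|=24, |div by 5&17|=18, |div by 13&17|=7, |div by all|=1.
By inclusion-exclusion, divisible by at least one: 315+121+92-24-18-7+1 = 480.
Not divisible by any: 1576 - 480.

Final answer: 1096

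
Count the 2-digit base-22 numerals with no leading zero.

Leading digit: 21 options (nonzero). Other 1 digit(s): 22 options each.
Total: 21 x 22^1.

Final answer: 462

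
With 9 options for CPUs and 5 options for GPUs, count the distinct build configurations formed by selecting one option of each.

By the multiplication principle: 9 x 5.

Final answer: 45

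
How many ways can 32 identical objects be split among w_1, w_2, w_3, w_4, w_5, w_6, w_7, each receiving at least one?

Substitute w'_i = w_i - 1 (so w'_i >= 0). Then sum w'_i = 32 - 7 = 25.
Stars and bars: C(25+7-1, 7-1) = C(31,6).

Final answer: C(31,6) = 736281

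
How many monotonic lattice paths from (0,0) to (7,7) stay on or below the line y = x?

Total monotonic paths to (7,7): C(14,7) = 3432.
A path is bad iff it touches y = x + 1; reflecting its initial segment maps bad paths bijectively onto all paths to (6,8), of which there are C(14,8) = 3003.
Valid Dyck paths: 3432 - 3003.
(This is the Catalan number C_{7}.)

Final answer: C_{7} = 429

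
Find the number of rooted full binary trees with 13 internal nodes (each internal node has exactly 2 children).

The structures are counted by the Catalan number C_n. Here n = 13.
C_n = C(2n,n)/(n+1), so C_{13} = C(26,13)/14 = 10400600/14.

Final answer: C_{13} = 742900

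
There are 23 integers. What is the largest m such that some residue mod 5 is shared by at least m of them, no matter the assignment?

There are 5 possible values for residue mod 5. With 23 integers and 5 categories, by pigeonhole: ceiling(23/5).

Final answer: 5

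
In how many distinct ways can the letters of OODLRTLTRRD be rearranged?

Letters (D:2, L:2, O:2, R:3, T:2). Total letters: 11.
Permutations = 11!/(3! x 2! x 2! x 2! x 2!).

Final answer: 415800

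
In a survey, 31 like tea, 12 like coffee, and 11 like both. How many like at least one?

|A union B| = |A| + |B| - |A intersect B| = 31 + 12 - 11.

Final answer: 32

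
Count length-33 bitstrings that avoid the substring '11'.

Classify by the final bit: ...0 gives a(n-1) strings, ...01 gives a(n-2) strings. Thus a(n) = a(n-1) + a(n-2) with a(1)=2, a(2)=3.
Computing successive values: a(1)=2, a(2)=3, a(3)=5, a(4)=8, a(5)=13, a(6)=21, a(7)=34, a(8)=55, a(9)=89, a(10)=144, a(11)=233, a(12)=377, a(13)=610, a(14)=987, a(15)=1597, a(16)=2584, a(17)=4181, a(18)=6765, a(19)=10946, a(20)=17711, a(21)=28657, a(22)=46368, a(23)=75025, a(24)=121393, a(25)=196418, a(26)=317811, a(27)=514229, a(28)=832040, a(29)=1346269, a(30)=2178309, a(31)=3524578, a(32)=5702887, a(33)=9227465.

Final answer: 9227465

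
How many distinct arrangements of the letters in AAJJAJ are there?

Letters (A:3, J:3). Total letters: 6.
Permutations = 6!/(3! x 3!).

Final answer: 20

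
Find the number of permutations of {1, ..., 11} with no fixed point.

Use the recurrence D(n) = (n-1)(D(n-1) + D(n-2)) with D(0)=1, D(1)=0.
Building up: D(2)=1, D(3)=2, D(4)=9, D(5)=44, D(6)=265, D(7)=1854, D(8)=14833, D(9)=133496, D(10)=1334961.
D(11) = 10 x (D(10) + D(9)) = 10 x (1334961 + 133496).

Final answer: D(11) = 14684570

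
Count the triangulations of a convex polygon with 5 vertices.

This is a standard Catalan-number count: the answer is C_n. Here n = 5 - 2 = 3.
C_n = C(2n,n)/(n+1), so C_{3} = C(6,3)/4 = 20/4.

Final answer: C_{3} = 5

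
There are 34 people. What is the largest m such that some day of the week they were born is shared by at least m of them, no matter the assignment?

There are 7 possible values for day of the week they were born. With 34 people and 7 categories, by pigeonhole: ceiling(34/7).

Final answer: 5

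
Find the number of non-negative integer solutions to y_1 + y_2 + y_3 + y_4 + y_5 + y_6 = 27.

Stars and bars with 27 stars and 5 bars:
C(27+6-1, 6-1) = C(32,5).

Final answer: C(32,5) = 201376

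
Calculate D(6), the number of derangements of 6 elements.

Use the recurrence D(n) = (n-1)(D(n-1) + D(n-2)) with D(0)=1, D(1)=0.
Building up: D(2)=1, D(3)=2, D(4)=9, D(5)=44.
D(6) = 5 x (D(5) + D(4)) = 5 x (44 + 9).

Final answer: D(6) = 265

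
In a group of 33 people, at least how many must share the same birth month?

There are 12 possible values for birth month. With 33 people and 12 categories, by pigeonhole: ceiling(33/12).

Final answer: 3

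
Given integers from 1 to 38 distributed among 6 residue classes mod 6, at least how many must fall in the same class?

By pigeonhole with 38 objects and 6 categories: ceiling(38/6).

Final answer: 7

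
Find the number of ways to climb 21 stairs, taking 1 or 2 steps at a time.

Let f(n) count the ways. The last step is size 1 or 2, so f(n) = f(n-1) + f(n-2) with f(1)=1, f(2)=2.
Computing successive values: f(1)=1, f(2)=2, f(3)=3, f(4)=5, f(5)=8, f(6)=13, f(7)=21, f(8)=34, f(9)=55, f(10)=89, f(11)=144, f(12)=233, f(13)=377, f(14)=610, f(15)=987, f(16)=1597, f(17)=2584, f(18)=4181, f(19)=6765, f(20)=10946, f(21)=17711.

Final answer: 17711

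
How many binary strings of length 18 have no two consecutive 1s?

A valid string ends in 0 (append to any length-(n-1) valid string) or in 01 (append to any length-(n-2) valid string), so a(n) = a(n-1) + a(n-2) with a(1)=2, a(2)=3.
Building up term by term: a(1)=2, a(2)=3, a(3)=5, a(4)=8, a(5)=13, a(6)=21, a(7)=34, a(8)=55, a(9)=89, a(10)=144, a(11)=233, a(12)=377, a(13)=610, a(14)=987, a(15)=1597, a(16)=2584, a(17)=4181, a(18)=6765.

Final answer: 6765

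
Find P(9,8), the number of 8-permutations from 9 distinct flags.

P(9,8) = 9!/(9-8)! = 9!/1!.

Final answer: P(9,8) = 362880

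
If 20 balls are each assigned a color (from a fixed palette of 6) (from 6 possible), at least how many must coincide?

There are 6 possible values for color (from a fixed palette of 6). With 20 balls and 6 categories, by pigeonhole: ceiling(20/6).

Final answer: 4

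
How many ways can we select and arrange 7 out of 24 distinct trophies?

P(24,7) = 24!/(24-7)! = 24!/17!.

Final answer: P(24,7) = 1744364160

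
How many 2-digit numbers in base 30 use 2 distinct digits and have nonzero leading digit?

First digit: 29 (nonzero). Second: 29 (not first). Third: 28, etc.
Total: 29 x 29.

Final answer: 841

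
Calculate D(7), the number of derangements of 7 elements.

Use the recurrence D(n) = (n-1)(D(n-1) + D(n-2)) with D(0)=1, D(1)=0.
D(2) = 1 x (0 + 1) = 1
D(3) = 2 x (1 + 0) = 2
D(4) = 3 x (2 + 1) = 9
D(5) = 4 x (9 + 2) = 44
D(6) = 5 x (44 + 9) = 265
D(7) = 6 x (D(6) + D(5)) = 6 x (265 + 44)

Final answer: D(7) = 1854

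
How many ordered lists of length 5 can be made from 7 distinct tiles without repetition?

P(7,5) = 7!/(7-5)! = 7!/2!.

Final answer: P(7,5) = 2520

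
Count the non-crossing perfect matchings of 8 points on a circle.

This is a standard Catalan-number count: the answer is C_n. Here n = 8/2 = 4.
C_n = C(2n,n)/(n+1), so C_{4} = C(8,4)/5 = 70/5.

Final answer: C_{4} = 14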